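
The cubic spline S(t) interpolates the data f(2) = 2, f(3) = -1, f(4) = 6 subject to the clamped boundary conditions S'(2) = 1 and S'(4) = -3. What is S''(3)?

With M_i denoting the second derivative at x_i, h_i = 1, 1, and Δ_i = (y_(i+1) − y_i)/h_i = -3, 7:
  1·M_0 + 4·M_1 + 1·M_2 = 6(Δ_1 - Δ_0) = 60
Clamped end conditions give two more equations: 2h_0·M_0 + h_0·M_1 = 6(Δ_0 - S'(2)) = -24 and h_1·M_1 + 2h_1·M_2 = 6(S'(4) - Δ_1) = -60.
Forward elimination and back-substitution give M_0 = -29, M_1 = 34, M_2 = -47.

34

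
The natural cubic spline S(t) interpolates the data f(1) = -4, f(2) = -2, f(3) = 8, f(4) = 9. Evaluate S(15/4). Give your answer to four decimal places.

9.4375

Let m_i = S''(x_i). Step sizes h_i = 1, 1, 1; slopes of the chords Δ_i = (y_(i+1) - y_i)/h_i = 2, 10, 1.
  1·m_0 + 4·m_1 + 1·m_2 = 6(Δ_1 - Δ_0) = 48
  1·m_1 + 4·m_2 + 1·m_3 = 6(Δ_2 - Δ_1) = -54
Natural end conditions: m_0 = m_3 = 0.
Forward elimination and back-substitution give m_0 = 0, m_1 = 82/5, m_2 = -88/5, m_3 = 0.
On [3, 4], S(t) = 8 + 103/15·(t - 3) - 44/5·(t - 3)² + 44/15·(t - 3)³.
With (t - 3) = 3/4: S(15/4) = 151/16.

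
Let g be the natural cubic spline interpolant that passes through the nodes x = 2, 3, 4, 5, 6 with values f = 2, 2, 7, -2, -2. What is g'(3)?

5

Put M_i = g'' at the i-th knot. Here h = (1, 1, 1, 1) and Δ = (0, 5, -9, 0), so the interior equations h_(i-1)·M_(i-1) + 2(h_(i-1)+h_i)·M_i + h_i·M_(i+1) = 6(Δ_i − Δ_(i-1)) read
  1·M_0 + 4·M_1 + 1·M_2 = 6(Δ_1 - Δ_0) = 30
  1·M_1 + 4·M_2 + 1·M_3 = 6(Δ_2 - Δ_1) = -84
  1·M_2 + 4·M_3 + 1·M_4 = 6(Δ_3 - Δ_2) = 54
Natural end conditions: M_0 = M_4 = 0.
Solving: M_0 = 0, M_1 = 15, M_2 = -30, M_3 = 21, M_4 = 0.
On [3, 4], g'(x) = b_1 + 2c_1·(x - 3) + 3d_1·(x - 3)² with b_1 = Δ_1 - h_1(2M_1 + M_2)/6 = 5, c_1 = M_1/2 = 15/2, d_1 = (M_2 - M_1)/(6h_1) = -15/2. So g'(3) = 5.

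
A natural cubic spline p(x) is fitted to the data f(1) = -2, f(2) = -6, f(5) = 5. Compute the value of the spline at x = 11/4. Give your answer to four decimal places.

Put m_i = p'' at the i-th knot. Here h = (1, 3) and Δ = (-4, 11/3), so the interior equations h_(i-1)·m_(i-1) + 2(h_(i-1)+h_i)·m_i + h_i·m_(i+1) = 6(Δ_i − Δ_(i-1)) read
  1·m_0 + 8·m_1 + 3·m_2 = 6(Δ_1 - Δ_0) = 46
Natural end conditions: m_0 = m_2 = 0.
Solving the tridiagonal system: m_0 = 0, m_1 = 23/4, m_2 = 0.
On [2, 5], p(x) = -6 - 25/12·(x - 2) + 23/8·(x - 2)² - 23/72·(x - 2)³.
With (x - 2) = 3/4: p(11/4) = -3113/512.

-6.0801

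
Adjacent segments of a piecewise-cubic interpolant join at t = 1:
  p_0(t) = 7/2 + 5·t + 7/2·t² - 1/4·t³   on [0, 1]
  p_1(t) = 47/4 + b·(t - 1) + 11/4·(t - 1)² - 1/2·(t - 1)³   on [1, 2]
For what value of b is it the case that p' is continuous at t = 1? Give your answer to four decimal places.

11.2500

p_0'(t) = 5 + 7·t - 3/4·t², so p_0'(1) = 45/4. On the right, p_1'(1) = b, so b = 45/4.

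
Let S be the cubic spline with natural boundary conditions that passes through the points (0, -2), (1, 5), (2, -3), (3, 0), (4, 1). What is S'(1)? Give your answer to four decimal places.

-2.6786

Let σ_i = S''(x_i). Step sizes h_i = 1, 1, 1, 1; slopes of the chords Δ_i = (y_(i+1) - y_i)/h_i = 7, -8, 3, 1.
  1·σ_0 + 4·σ_1 + 1·σ_2 = 6(Δ_1 - Δ_0) = -90
  1·σ_1 + 4·σ_2 + 1·σ_3 = 6(Δ_2 - Δ_1) = 66
  1·σ_2 + 4·σ_3 + 1·σ_4 = 6(Δ_3 - Δ_2) = -12
Natural end conditions: σ_0 = σ_4 = 0.
Solving the tridiagonal system: σ_0 = 0, σ_1 = -813/28, σ_2 = 183/7, σ_3 = -267/28, σ_4 = 0.
On [1, 2], S'(x) = b_1 + 2c_1·(x - 1) + 3d_1·(x - 1)² with b_1 = Δ_1 - h_1(2σ_1 + σ_2)/6 = -75/28, c_1 = σ_1/2 = -813/56, d_1 = (σ_2 - σ_1)/(6h_1) = 515/56. So S'(1) = -75/28.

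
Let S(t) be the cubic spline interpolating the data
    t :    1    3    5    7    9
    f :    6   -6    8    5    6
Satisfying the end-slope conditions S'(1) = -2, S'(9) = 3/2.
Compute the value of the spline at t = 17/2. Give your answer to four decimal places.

5.2068

Put m_i = S'' at the i-th knot. Here h = (2, 2, 2, 2) and Δ = (-6, 7, -3/2, 1/2), so the interior equations h_(i-1)·m_(i-1) + 2(h_(i-1)+h_i)·m_i + h_i·m_(i+1) = 6(Δ_i − Δ_(i-1)) read
  2·m_0 + 8·m_1 + 2·m_2 = 6(Δ_1 - Δ_0) = 78
  2·m_1 + 8·m_2 + 2·m_3 = 6(Δ_2 - Δ_1) = -51
  2·m_2 + 8·m_3 + 2·m_4 = 6(Δ_3 - Δ_2) = 12
Clamped end conditions give two more equations: 2h_0·m_0 + h_0·m_1 = 6(Δ_0 - S'(1)) = -24 and h_3·m_3 + 2h_3·m_4 = 6(S'(9) - Δ_3) = 6.
Solving the tridiagonal system: m_0 = -1577/112, m_1 = 905/56, m_2 = -185/16, m_3 = 257/56, m_4 = -89/112.
On [7, 9], S(t) = 5 - 257/112·(t - 7) + 257/112·(t - 7)² - 201/448·(t - 7)³.
With (t - 7) = 3/2: S(17/2) = 18661/3584.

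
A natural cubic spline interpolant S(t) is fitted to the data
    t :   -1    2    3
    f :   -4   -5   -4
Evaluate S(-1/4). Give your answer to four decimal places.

-4.6016

Let σ_i = S''(x_i). Step sizes h_i = 3, 1; slopes of the chords Δ_i = (y_(i+1) - y_i)/h_i = -1/3, 1.
  3·σ_0 + 8·σ_1 + 1·σ_2 = 6(Δ_1 - Δ_0) = 8
Natural end conditions: σ_0 = σ_2 = 0.
Forward elimination and back-substitution give σ_0 = 0, σ_1 = 1, σ_2 = 0.
On [-1, 2], S(t) = -4 - 5/6·(t + 1) + 0·(t + 1)² + 1/18·(t + 1)³.
With (t + 1) = 3/4: S(-1/4) = -589/128.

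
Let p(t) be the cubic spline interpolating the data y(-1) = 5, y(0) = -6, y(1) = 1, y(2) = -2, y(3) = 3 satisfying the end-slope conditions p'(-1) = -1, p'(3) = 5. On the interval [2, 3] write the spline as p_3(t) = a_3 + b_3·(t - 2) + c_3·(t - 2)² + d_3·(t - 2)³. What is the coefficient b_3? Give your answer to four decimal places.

Write M_i for p''(x_i). With h_i = 1, 1, 1, 1 and divided differences Δ_i = -11, 7, -3, 5, the continuity of p' gives the tridiagonal system
  1·M_0 + 4·M_1 + 1·M_2 = 6(Δ_1 - Δ_0) = 108
  1·M_1 + 4·M_2 + 1·M_3 = 6(Δ_2 - Δ_1) = -60
  1·M_2 + 4·M_3 + 1·M_4 = 6(Δ_3 - Δ_2) = 48
Clamped end conditions give two more equations: 2h_0·M_0 + h_0·M_1 = 6(Δ_0 - p'(-1)) = -60 and h_3·M_3 + 2h_3·M_4 = 6(p'(3) - Δ_3) = 0.
Solving the tridiagonal system: M_0 = -381/7, M_1 = 342/7, M_2 = -33, M_3 = 162/7, M_4 = -81/7.
On [2, 3], with p_3(t) = a_3 + b_3·(t - 2) + c_3·(t - 2)² + d_3·(t - 2)³: c_3 = M_3/2 = 81/7, d_3 = (M_4 - M_3)/(6h_3) = -81/14, b_3 = Δ_3 - h_3(2M_3 + M_4)/6 = -11/14.

-0.7857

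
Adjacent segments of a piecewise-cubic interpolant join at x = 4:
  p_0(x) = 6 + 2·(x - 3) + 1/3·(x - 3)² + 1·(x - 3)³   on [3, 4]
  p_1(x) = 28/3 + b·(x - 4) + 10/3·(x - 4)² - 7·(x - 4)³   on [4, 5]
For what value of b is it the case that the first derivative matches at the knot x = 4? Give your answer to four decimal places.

5.6667

p_0'(x) = 2 + 2/3·(x - 3) + 3·(x - 3)², so p_0'(4) = 17/3. On the right, p_1'(4) = b, so b = 17/3.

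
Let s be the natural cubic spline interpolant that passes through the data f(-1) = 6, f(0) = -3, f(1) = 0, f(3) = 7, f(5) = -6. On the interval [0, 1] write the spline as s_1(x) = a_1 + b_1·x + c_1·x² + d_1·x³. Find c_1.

9

Write M_i for s''(x_i). With h_i = 1, 1, 2, 2 and divided differences Δ_i = -9, 3, 7/2, -13/2, the continuity of s' gives the tridiagonal system
  1·M_0 + 4·M_1 + 1·M_2 = 6(Δ_1 - Δ_0) = 72
  1·M_1 + 6·M_2 + 2·M_3 = 6(Δ_2 - Δ_1) = 3
  2·M_2 + 8·M_3 + 2·M_4 = 6(Δ_3 - Δ_2) = -60
Natural end conditions: M_0 = M_4 = 0.
Hence M_0 = 0, M_1 = 18, M_2 = 0, M_3 = -15/2, M_4 = 0.
On [0, 1], with s_1(x) = a_1 + b_1·x + c_1·x² + d_1·x³: c_1 = M_1/2 = 9, d_1 = (M_2 - M_1)/(6h_1) = -3, b_1 = Δ_1 - h_1(2M_1 + M_2)/6 = -3.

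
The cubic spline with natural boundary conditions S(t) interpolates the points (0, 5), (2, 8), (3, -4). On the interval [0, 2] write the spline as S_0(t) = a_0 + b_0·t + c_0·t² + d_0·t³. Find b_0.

6

Let m_i = S''(x_i). Step sizes h_i = 2, 1; slopes of the chords Δ_i = (y_(i+1) - y_i)/h_i = 3/2, -12.
  2·m_0 + 6·m_1 + 1·m_2 = 6(Δ_1 - Δ_0) = -81
Natural end conditions: m_0 = m_2 = 0.
Solving the tridiagonal system: m_0 = 0, m_1 = -27/2, m_2 = 0.
On [0, 2], with S_0(t) = a_0 + b_0·t + c_0·t² + d_0·t³: c_0 = m_0/2 = 0, d_0 = (m_1 - m_0)/(6h_0) = -9/8, b_0 = Δ_0 - h_0(2m_0 + m_1)/6 = 6.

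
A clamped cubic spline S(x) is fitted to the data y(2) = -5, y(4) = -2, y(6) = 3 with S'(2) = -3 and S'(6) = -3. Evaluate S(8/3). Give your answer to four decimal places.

-5.7778

Put M_i = S'' at the i-th knot. Here h = (2, 2) and Δ = (3/2, 5/2), so the interior equations h_(i-1)·M_(i-1) + 2(h_(i-1)+h_i)·M_i + h_i·M_(i+1) = 6(Δ_i − Δ_(i-1)) read
  2·M_0 + 8·M_1 + 2·M_2 = 6(Δ_1 - Δ_0) = 6
Clamped end conditions give two more equations: 2h_0·M_0 + h_0·M_1 = 6(Δ_0 - S'(2)) = 27 and h_1·M_1 + 2h_1·M_2 = 6(S'(6) - Δ_1) = -33.
Solving the tridiagonal system: M_0 = 6, M_1 = 3/2, M_2 = -9.
On [2, 4], S(x) = -5 - 3·(x - 2) + 3·(x - 2)² - 3/8·(x - 2)³.
With (x - 2) = 2/3: S(8/3) = -52/9.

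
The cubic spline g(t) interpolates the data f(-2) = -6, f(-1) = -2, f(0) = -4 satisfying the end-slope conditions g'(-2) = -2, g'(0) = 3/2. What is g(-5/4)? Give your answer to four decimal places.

Let σ_i = g''(x_i). Step sizes h_i = 1, 1; slopes of the chords Δ_i = (y_(i+1) - y_i)/h_i = 4, -2.
  1·σ_0 + 4·σ_1 + 1·σ_2 = 6(Δ_1 - Δ_0) = -36
Clamped end conditions give two more equations: 2h_0·σ_0 + h_0·σ_1 = 6(Δ_0 - g'(-2)) = 36 and h_1·σ_1 + 2h_1·σ_2 = 6(g'(0) - Δ_1) = 21.
Hence σ_0 = 115/4, σ_1 = -43/2, σ_2 = 85/4.
On [-2, -1], g(t) = -6 - 2·(t + 2) + 115/8·(t + 2)² - 67/8·(t + 2)³.
With (t + 2) = 3/4: g(-5/4) = -1509/512.

-2.9473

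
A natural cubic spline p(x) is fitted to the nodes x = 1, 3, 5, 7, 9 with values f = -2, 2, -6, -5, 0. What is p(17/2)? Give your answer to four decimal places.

-1.3002

Let m_i = p''(x_i). Step sizes h_i = 2, 2, 2, 2; slopes of the chords Δ_i = (y_(i+1) - y_i)/h_i = 2, -4, 1/2, 5/2.
  2·m_0 + 8·m_1 + 2·m_2 = 6(Δ_1 - Δ_0) = -36
  2·m_1 + 8·m_2 + 2·m_3 = 6(Δ_2 - Δ_1) = 27
  2·m_2 + 8·m_3 + 2·m_4 = 6(Δ_3 - Δ_2) = 12
Natural end conditions: m_0 = m_4 = 0.
Solving: m_0 = 0, m_1 = -159/28, m_2 = 33/7, m_3 = 9/28, m_4 = 0.
On [7, 9], p(x) = -5 + 16/7·(x - 7) + 9/56·(x - 7)² - 3/112·(x - 7)³.
With (x - 7) = 3/2: p(17/2) = -1165/896.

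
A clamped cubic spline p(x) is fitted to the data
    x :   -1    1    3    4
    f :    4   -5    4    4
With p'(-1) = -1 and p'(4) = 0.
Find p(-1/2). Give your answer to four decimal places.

2.3431

Let σ_i = p''(x_i). Step sizes h_i = 2, 2, 1; slopes of the chords Δ_i = (y_(i+1) - y_i)/h_i = -9/2, 9/2, 0.
  2·σ_0 + 8·σ_1 + 2·σ_2 = 6(Δ_1 - Δ_0) = 54
  2·σ_1 + 6·σ_2 + 1·σ_3 = 6(Δ_2 - Δ_1) = -27
Clamped end conditions give two more equations: 2h_0·σ_0 + h_0·σ_1 = 6(Δ_0 - p'(-1)) = -21 and h_2·σ_2 + 2h_2·σ_3 = 6(p'(4) - Δ_2) = 0.
Forward elimination and back-substitution give σ_0 = -257/23, σ_1 = 545/46, σ_2 = -212/23, σ_3 = 106/23.
On [-1, 1], p(x) = 4 - 1·(x + 1) - 257/46·(x + 1)² + 353/184·(x + 1)³.
With (x + 1) = 1/2: p(-1/2) = 3449/1472.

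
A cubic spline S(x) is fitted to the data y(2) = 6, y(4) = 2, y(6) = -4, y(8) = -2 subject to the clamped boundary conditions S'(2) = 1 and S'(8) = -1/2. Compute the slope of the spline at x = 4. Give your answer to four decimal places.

With M_i denoting the second derivative at x_i, h_i = 2, 2, 2, and Δ_i = (y_(i+1) − y_i)/h_i = -2, -3, 1:
  2·M_0 + 8·M_1 + 2·M_2 = 6(Δ_1 - Δ_0) = -6
  2·M_1 + 8·M_2 + 2·M_3 = 6(Δ_2 - Δ_1) = 24
Clamped end conditions give two more equations: 2h_0·M_0 + h_0·M_1 = 6(Δ_0 - S'(2)) = -18 and h_2·M_2 + 2h_2·M_3 = 6(S'(8) - Δ_2) = -9.
Solving: M_0 = -41/10, M_1 = -4/5, M_2 = 43/10, M_3 = -22/5.
On [4, 6], S'(x) = b_1 + 2c_1·(x - 4) + 3d_1·(x - 4)² with b_1 = Δ_1 - h_1(2M_1 + M_2)/6 = -39/10, c_1 = M_1/2 = -2/5, d_1 = (M_2 - M_1)/(6h_1) = 17/40. So S'(4) = -39/10.

-3.9000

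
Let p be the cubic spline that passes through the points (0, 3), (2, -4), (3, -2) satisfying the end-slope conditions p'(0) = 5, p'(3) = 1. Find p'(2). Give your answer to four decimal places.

-0.9167

With σ_i denoting the second derivative at x_i, h_i = 2, 1, and Δ_i = (y_(i+1) − y_i)/h_i = -7/2, 2:
  2·σ_0 + 6·σ_1 + 1·σ_2 = 6(Δ_1 - Δ_0) = 33
Clamped end conditions give two more equations: 2h_0·σ_0 + h_0·σ_1 = 6(Δ_0 - p'(0)) = -51 and h_1·σ_1 + 2h_1·σ_2 = 6(p'(3) - Δ_1) = -6.
Solving: σ_0 = -235/12, σ_1 = 41/3, σ_2 = -59/6.
On [2, 3], p'(t) = b_1 + 2c_1·(t - 2) + 3d_1·(t - 2)² with b_1 = Δ_1 - h_1(2σ_1 + σ_2)/6 = -11/12, c_1 = σ_1/2 = 41/6, d_1 = (σ_2 - σ_1)/(6h_1) = -47/12. So p'(2) = -11/12.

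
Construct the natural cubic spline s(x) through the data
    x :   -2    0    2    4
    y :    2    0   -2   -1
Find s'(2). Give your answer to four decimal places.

With M_i denoting the second derivative at x_i, h_i = 2, 2, 2, and Δ_i = (y_(i+1) − y_i)/h_i = -1, -1, 1/2:
  2·M_0 + 8·M_1 + 2·M_2 = 6(Δ_1 - Δ_0) = 0
  2·M_1 + 8·M_2 + 2·M_3 = 6(Δ_2 - Δ_1) = 9
Natural end conditions: M_0 = M_3 = 0.
Forward elimination and back-substitution give M_0 = 0, M_1 = -3/10, M_2 = 6/5, M_3 = 0.
On [2, 4], s'(x) = b_2 + 2c_2·(x - 2) + 3d_2·(x - 2)² with b_2 = Δ_2 - h_2(2M_2 + M_3)/6 = -3/10, c_2 = M_2/2 = 3/5, d_2 = (M_3 - M_2)/(6h_2) = -1/10. So s'(2) = -3/10.

-0.3000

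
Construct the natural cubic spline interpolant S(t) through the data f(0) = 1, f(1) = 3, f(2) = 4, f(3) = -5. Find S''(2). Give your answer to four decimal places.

-15.6000

With σ_i denoting the second derivative at x_i, h_i = 1, 1, 1, and Δ_i = (y_(i+1) − y_i)/h_i = 2, 1, -9:
  1·σ_0 + 4·σ_1 + 1·σ_2 = 6(Δ_1 - Δ_0) = -6
  1·σ_1 + 4·σ_2 + 1·σ_3 = 6(Δ_2 - Δ_1) = -60
Natural end conditions: σ_0 = σ_3 = 0.
Solving the tridiagonal system: σ_0 = 0, σ_1 = 12/5, σ_2 = -78/5, σ_3 = 0.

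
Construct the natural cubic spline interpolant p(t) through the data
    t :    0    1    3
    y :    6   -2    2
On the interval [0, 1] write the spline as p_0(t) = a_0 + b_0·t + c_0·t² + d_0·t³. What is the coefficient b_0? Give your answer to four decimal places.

-9.6667

Put M_i = p'' at the i-th knot. Here h = (1, 2) and Δ = (-8, 2), so the interior equations h_(i-1)·M_(i-1) + 2(h_(i-1)+h_i)·M_i + h_i·M_(i+1) = 6(Δ_i − Δ_(i-1)) read
  1·M_0 + 6·M_1 + 2·M_2 = 6(Δ_1 - Δ_0) = 60
Natural end conditions: M_0 = M_2 = 0.
Forward elimination and back-substitution give M_0 = 0, M_1 = 10, M_2 = 0.
On [0, 1], with p_0(t) = a_0 + b_0·t + c_0·t² + d_0·t³: c_0 = M_0/2 = 0, d_0 = (M_1 - M_0)/(6h_0) = 5/3, b_0 = Δ_0 - h_0(2M_0 + M_1)/6 = -29/3.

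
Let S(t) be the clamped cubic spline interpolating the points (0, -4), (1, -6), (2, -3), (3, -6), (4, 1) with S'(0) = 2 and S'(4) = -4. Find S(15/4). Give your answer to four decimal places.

0.6705

With m_i denoting the second derivative at x_i, h_i = 1, 1, 1, 1, and Δ_i = (y_(i+1) − y_i)/h_i = -2, 3, -3, 7:
  1·m_0 + 4·m_1 + 1·m_2 = 6(Δ_1 - Δ_0) = 30
  1·m_1 + 4·m_2 + 1·m_3 = 6(Δ_2 - Δ_1) = -36
  1·m_2 + 4·m_3 + 1·m_4 = 6(Δ_3 - Δ_2) = 60
Clamped end conditions give two more equations: 2h_0·m_0 + h_0·m_1 = 6(Δ_0 - S'(0)) = -24 and h_3·m_3 + 2h_3·m_4 = 6(S'(4) - Δ_3) = -66.
Solving: m_0 = -591/28, m_1 = 255/14, m_2 = -87/4, m_3 = 459/14, m_4 = -1383/28.
On [3, 4], S(t) = -6 + 241/56·(t - 3) + 459/28·(t - 3)² - 767/56·(t - 3)³.
With (t - 3) = 3/4: S(15/4) = 2403/3584.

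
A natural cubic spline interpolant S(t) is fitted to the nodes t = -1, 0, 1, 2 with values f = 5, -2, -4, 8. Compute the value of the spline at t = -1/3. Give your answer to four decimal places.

Let σ_i = S''(x_i). Step sizes h_i = 1, 1, 1; slopes of the chords Δ_i = (y_(i+1) - y_i)/h_i = -7, -2, 12.
  1·σ_0 + 4·σ_1 + 1·σ_2 = 6(Δ_1 - Δ_0) = 30
  1·σ_1 + 4·σ_2 + 1·σ_3 = 6(Δ_2 - Δ_1) = 84
Natural end conditions: σ_0 = σ_3 = 0.
Solving the tridiagonal system: σ_0 = 0, σ_1 = 12/5, σ_2 = 102/5, σ_3 = 0.
On [-1, 0], S(t) = 5 - 37/5·(t + 1) + 0·(t + 1)² + 2/5·(t + 1)³.
With (t + 1) = 2/3: S(-1/3) = 5/27.

0.1852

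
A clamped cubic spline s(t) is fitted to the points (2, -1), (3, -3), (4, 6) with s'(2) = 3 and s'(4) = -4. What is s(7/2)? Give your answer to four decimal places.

With M_i denoting the second derivative at x_i, h_i = 1, 1, and Δ_i = (y_(i+1) − y_i)/h_i = -2, 9:
  1·M_0 + 4·M_1 + 1·M_2 = 6(Δ_1 - Δ_0) = 66
Clamped end conditions give two more equations: 2h_0·M_0 + h_0·M_1 = 6(Δ_0 - s'(2)) = -30 and h_1·M_1 + 2h_1·M_2 = 6(s'(4) - Δ_1) = -78.
Hence M_0 = -35, M_1 = 40, M_2 = -59.
On [3, 4], s(t) = -3 + 11/2·(t - 3) + 20·(t - 3)² - 33/2·(t - 3)³.
With (t - 3) = 1/2: s(7/2) = 43/16.

2.6875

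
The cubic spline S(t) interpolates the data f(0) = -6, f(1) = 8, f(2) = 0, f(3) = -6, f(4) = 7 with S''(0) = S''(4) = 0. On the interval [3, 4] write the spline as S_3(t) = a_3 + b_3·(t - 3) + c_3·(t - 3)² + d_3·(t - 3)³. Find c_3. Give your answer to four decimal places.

13.6607

With M_i denoting the second derivative at x_i, h_i = 1, 1, 1, 1, and Δ_i = (y_(i+1) − y_i)/h_i = 14, -8, -6, 13:
  1·M_0 + 4·M_1 + 1·M_2 = 6(Δ_1 - Δ_0) = -132
  1·M_1 + 4·M_2 + 1·M_3 = 6(Δ_2 - Δ_1) = 12
  1·M_2 + 4·M_3 + 1·M_4 = 6(Δ_3 - Δ_2) = 114
Natural end conditions: M_0 = M_4 = 0.
Forward elimination and back-substitution give M_0 = 0, M_1 = -957/28, M_2 = 33/7, M_3 = 765/28, M_4 = 0.
On [3, 4], with S_3(t) = a_3 + b_3·(t - 3) + c_3·(t - 3)² + d_3·(t - 3)³: c_3 = M_3/2 = 765/56, d_3 = (M_4 - M_3)/(6h_3) = -255/56, b_3 = Δ_3 - h_3(2M_3 + M_4)/6 = 109/28.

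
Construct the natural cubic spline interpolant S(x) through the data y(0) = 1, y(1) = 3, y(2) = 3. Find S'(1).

Let M_i = S''(x_i). Step sizes h_i = 1, 1; slopes of the chords Δ_i = (y_(i+1) - y_i)/h_i = 2, 0.
  1·M_0 + 4·M_1 + 1·M_2 = 6(Δ_1 - Δ_0) = -12
Natural end conditions: M_0 = M_2 = 0.
Forward elimination and back-substitution give M_0 = 0, M_1 = -3, M_2 = 0.
On [1, 2], S'(x) = b_1 + 2c_1·(x - 1) + 3d_1·(x - 1)² with b_1 = Δ_1 - h_1(2M_1 + M_2)/6 = 1, c_1 = M_1/2 = -3/2, d_1 = (M_2 - M_1)/(6h_1) = 1/2. So S'(1) = 1.

1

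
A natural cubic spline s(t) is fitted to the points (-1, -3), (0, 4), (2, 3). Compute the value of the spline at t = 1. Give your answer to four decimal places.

Put M_i = s'' at the i-th knot. Here h = (1, 2) and Δ = (7, -1/2), so the interior equations h_(i-1)·M_(i-1) + 2(h_(i-1)+h_i)·M_i + h_i·M_(i+1) = 6(Δ_i − Δ_(i-1)) read
  1·M_0 + 6·M_1 + 2·M_2 = 6(Δ_1 - Δ_0) = -45
Natural end conditions: M_0 = M_2 = 0.
Hence M_0 = 0, M_1 = -15/2, M_2 = 0.
On [0, 2], s(t) = 4 + 9/2·t - 15/4·t² + 5/8·t³.
With t = 1: s(1) = 43/8.

5.3750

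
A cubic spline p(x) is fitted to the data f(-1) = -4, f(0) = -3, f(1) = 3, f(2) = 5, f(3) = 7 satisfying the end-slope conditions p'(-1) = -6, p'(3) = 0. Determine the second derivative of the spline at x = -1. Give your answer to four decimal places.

With m_i denoting the second derivative at x_i, h_i = 1, 1, 1, 1, and Δ_i = (y_(i+1) − y_i)/h_i = 1, 6, 2, 2:
  1·m_0 + 4·m_1 + 1·m_2 = 6(Δ_1 - Δ_0) = 30
  1·m_1 + 4·m_2 + 1·m_3 = 6(Δ_2 - Δ_1) = -24
  1·m_2 + 4·m_3 + 1·m_4 = 6(Δ_3 - Δ_2) = 0
Clamped end conditions give two more equations: 2h_0·m_0 + h_0·m_1 = 6(Δ_0 - p'(-1)) = 42 and h_3·m_3 + 2h_3·m_4 = 6(p'(3) - Δ_3) = -12.
Solving: m_0 = 519/28, m_1 = 69/14, m_2 = -33/4, m_3 = 57/14, m_4 = -225/28.

18.5357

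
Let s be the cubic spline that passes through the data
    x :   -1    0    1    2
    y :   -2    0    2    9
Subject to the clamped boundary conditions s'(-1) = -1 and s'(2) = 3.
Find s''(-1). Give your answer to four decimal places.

Let M_i = s''(x_i). Step sizes h_i = 1, 1, 1; slopes of the chords Δ_i = (y_(i+1) - y_i)/h_i = 2, 2, 7.
  1·M_0 + 4·M_1 + 1·M_2 = 6(Δ_1 - Δ_0) = 0
  1·M_1 + 4·M_2 + 1·M_3 = 6(Δ_2 - Δ_1) = 30
Clamped end conditions give two more equations: 2h_0·M_0 + h_0·M_1 = 6(Δ_0 - s'(-1)) = 18 and h_2·M_2 + 2h_2·M_3 = 6(s'(2) - Δ_2) = -24.
Solving: M_0 = 184/15, M_1 = -98/15, M_2 = 208/15, M_3 = -284/15.

12.2667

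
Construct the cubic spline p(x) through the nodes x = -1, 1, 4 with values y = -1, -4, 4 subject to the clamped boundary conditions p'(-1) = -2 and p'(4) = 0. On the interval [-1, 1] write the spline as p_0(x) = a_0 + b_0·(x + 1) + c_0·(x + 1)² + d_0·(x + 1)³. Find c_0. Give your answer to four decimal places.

-0.6750

With m_i denoting the second derivative at x_i, h_i = 2, 3, and Δ_i = (y_(i+1) − y_i)/h_i = -3/2, 8/3:
  2·m_0 + 10·m_1 + 3·m_2 = 6(Δ_1 - Δ_0) = 25
Clamped end conditions give two more equations: 2h_0·m_0 + h_0·m_1 = 6(Δ_0 - p'(-1)) = 3 and h_1·m_1 + 2h_1·m_2 = 6(p'(4) - Δ_1) = -16.
Solving the tridiagonal system: m_0 = -27/20, m_1 = 21/5, m_2 = -143/30.
On [-1, 1], with p_0(x) = a_0 + b_0·(x + 1) + c_0·(x + 1)² + d_0·(x + 1)³: c_0 = m_0/2 = -27/40, d_0 = (m_1 - m_0)/(6h_0) = 37/80, b_0 = Δ_0 - h_0(2m_0 + m_1)/6 = -2.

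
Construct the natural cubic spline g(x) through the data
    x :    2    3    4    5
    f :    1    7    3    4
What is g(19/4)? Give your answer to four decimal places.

Write M_i for g''(x_i). With h_i = 1, 1, 1 and divided differences Δ_i = 6, -4, 1, the continuity of g' gives the tridiagonal system
  1·M_0 + 4·M_1 + 1·M_2 = 6(Δ_1 - Δ_0) = -60
  1·M_1 + 4·M_2 + 1·M_3 = 6(Δ_2 - Δ_1) = 30
Natural end conditions: M_0 = M_3 = 0.
Solving the tridiagonal system: M_0 = 0, M_1 = -18, M_2 = 12, M_3 = 0.
On [4, 5], g(x) = 3 - 3·(x - 4) + 6·(x - 4)² - 2·(x - 4)³.
With (x - 4) = 3/4: g(19/4) = 105/32.

3.2813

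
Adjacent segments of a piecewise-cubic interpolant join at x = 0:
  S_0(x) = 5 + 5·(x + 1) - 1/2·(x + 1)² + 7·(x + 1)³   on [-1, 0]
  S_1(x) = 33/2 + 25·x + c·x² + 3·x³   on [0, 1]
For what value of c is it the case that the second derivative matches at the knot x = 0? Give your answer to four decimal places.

20.5000

S_0''(x) = -1 + 42·(x + 1), so S_0''(0) = 41. On the right, S_1''(0) = 2c, so c = 41/2.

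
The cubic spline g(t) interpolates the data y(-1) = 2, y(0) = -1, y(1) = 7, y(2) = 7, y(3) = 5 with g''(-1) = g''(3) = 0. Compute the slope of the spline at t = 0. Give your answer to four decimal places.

3.9643

Put σ_i = g'' at the i-th knot. Here h = (1, 1, 1, 1) and Δ = (-3, 8, 0, -2), so the interior equations h_(i-1)·σ_(i-1) + 2(h_(i-1)+h_i)·σ_i + h_i·σ_(i+1) = 6(Δ_i − Δ_(i-1)) read
  1·σ_0 + 4·σ_1 + 1·σ_2 = 6(Δ_1 - Δ_0) = 66
  1·σ_1 + 4·σ_2 + 1·σ_3 = 6(Δ_2 - Δ_1) = -48
  1·σ_2 + 4·σ_3 + 1·σ_4 = 6(Δ_3 - Δ_2) = -12
Natural end conditions: σ_0 = σ_4 = 0.
Forward elimination and back-substitution give σ_0 = 0, σ_1 = 585/28, σ_2 = -123/7, σ_3 = 39/28, σ_4 = 0.
On [0, 1], g'(t) = b_1 + 2c_1·t + 3d_1·t² with b_1 = Δ_1 - h_1(2σ_1 + σ_2)/6 = 111/28, c_1 = σ_1/2 = 585/56, d_1 = (σ_2 - σ_1)/(6h_1) = -359/56. So g'(0) = 111/28.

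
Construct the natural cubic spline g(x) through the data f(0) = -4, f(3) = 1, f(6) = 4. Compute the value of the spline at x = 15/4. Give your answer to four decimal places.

With σ_i denoting the second derivative at x_i, h_i = 3, 3, and Δ_i = (y_(i+1) − y_i)/h_i = 5/3, 1:
  3·σ_0 + 12·σ_1 + 3·σ_2 = 6(Δ_1 - Δ_0) = -4
Natural end conditions: σ_0 = σ_2 = 0.
Hence σ_0 = 0, σ_1 = -1/3, σ_2 = 0.
On [3, 6], g(x) = 1 + 4/3·(x - 3) - 1/6·(x - 3)² + 1/54·(x - 3)³.
With (x - 3) = 3/4: g(15/4) = 245/128.

1.9141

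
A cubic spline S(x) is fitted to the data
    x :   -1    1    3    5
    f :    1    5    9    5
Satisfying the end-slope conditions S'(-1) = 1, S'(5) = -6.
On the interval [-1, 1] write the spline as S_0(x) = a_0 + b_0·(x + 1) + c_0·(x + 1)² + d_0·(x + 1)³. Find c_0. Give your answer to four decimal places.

0.7333

Let m_i = S''(x_i). Step sizes h_i = 2, 2, 2; slopes of the chords Δ_i = (y_(i+1) - y_i)/h_i = 2, 2, -2.
  2·m_0 + 8·m_1 + 2·m_2 = 6(Δ_1 - Δ_0) = 0
  2·m_1 + 8·m_2 + 2·m_3 = 6(Δ_2 - Δ_1) = -24
Clamped end conditions give two more equations: 2h_0·m_0 + h_0·m_1 = 6(Δ_0 - S'(-1)) = 6 and h_2·m_2 + 2h_2·m_3 = 6(S'(5) - Δ_2) = -24.
Forward elimination and back-substitution give m_0 = 22/15, m_1 = 1/15, m_2 = -26/15, m_3 = -77/15.
On [-1, 1], with S_0(x) = a_0 + b_0·(x + 1) + c_0·(x + 1)² + d_0·(x + 1)³: c_0 = m_0/2 = 11/15, d_0 = (m_1 - m_0)/(6h_0) = -7/60, b_0 = Δ_0 - h_0(2m_0 + m_1)/6 = 1.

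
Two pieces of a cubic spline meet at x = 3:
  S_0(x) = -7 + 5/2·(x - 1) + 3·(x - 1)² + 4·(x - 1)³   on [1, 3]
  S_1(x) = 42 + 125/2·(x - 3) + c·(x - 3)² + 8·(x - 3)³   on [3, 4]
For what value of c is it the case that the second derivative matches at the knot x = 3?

27

S_0''(x) = 6 + 24·(x - 1), so S_0''(3) = 54. On the right, S_1''(3) = 2c, so c = 27.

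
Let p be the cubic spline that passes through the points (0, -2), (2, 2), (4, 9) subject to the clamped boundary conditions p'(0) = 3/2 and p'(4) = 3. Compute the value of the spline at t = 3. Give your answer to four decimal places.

5.5000

With M_i denoting the second derivative at x_i, h_i = 2, 2, and Δ_i = (y_(i+1) − y_i)/h_i = 2, 7/2:
  2·M_0 + 8·M_1 + 2·M_2 = 6(Δ_1 - Δ_0) = 9
Clamped end conditions give two more equations: 2h_0·M_0 + h_0·M_1 = 6(Δ_0 - p'(0)) = 3 and h_1·M_1 + 2h_1·M_2 = 6(p'(4) - Δ_1) = -3.
Hence M_0 = 0, M_1 = 3/2, M_2 = -3/2.
On [2, 4], p(t) = 2 + 3·(t - 2) + 3/4·(t - 2)² - 1/4·(t - 2)³.
With (t - 2) = 1: p(3) = 11/2.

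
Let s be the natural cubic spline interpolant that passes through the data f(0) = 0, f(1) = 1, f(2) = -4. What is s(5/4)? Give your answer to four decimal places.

Write σ_i for s''(x_i). With h_i = 1, 1 and divided differences Δ_i = 1, -5, the continuity of s' gives the tridiagonal system
  1·σ_0 + 4·σ_1 + 1·σ_2 = 6(Δ_1 - Δ_0) = -36
Natural end conditions: σ_0 = σ_2 = 0.
Hence σ_0 = 0, σ_1 = -9, σ_2 = 0.
On [1, 2], s(x) = 1 - 2·(x - 1) - 9/2·(x - 1)² + 3/2·(x - 1)³.
With (x - 1) = 1/4: s(5/4) = 31/128.

0.2422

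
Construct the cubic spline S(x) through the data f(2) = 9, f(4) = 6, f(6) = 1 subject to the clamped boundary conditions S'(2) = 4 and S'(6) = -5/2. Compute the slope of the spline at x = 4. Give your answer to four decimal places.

With m_i denoting the second derivative at x_i, h_i = 2, 2, and Δ_i = (y_(i+1) − y_i)/h_i = -3/2, -5/2:
  2·m_0 + 8·m_1 + 2·m_2 = 6(Δ_1 - Δ_0) = -6
Clamped end conditions give two more equations: 2h_0·m_0 + h_0·m_1 = 6(Δ_0 - S'(2)) = -33 and h_1·m_1 + 2h_1·m_2 = 6(S'(6) - Δ_1) = 0.
Forward elimination and back-substitution give m_0 = -73/8, m_1 = 7/4, m_2 = -7/8.
On [4, 6], S'(x) = b_1 + 2c_1·(x - 4) + 3d_1·(x - 4)² with b_1 = Δ_1 - h_1(2m_1 + m_2)/6 = -27/8, c_1 = m_1/2 = 7/8, d_1 = (m_2 - m_1)/(6h_1) = -7/32. So S'(4) = -27/8.

-3.3750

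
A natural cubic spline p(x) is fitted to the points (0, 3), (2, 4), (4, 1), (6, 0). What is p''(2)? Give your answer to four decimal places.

-1.8000

With σ_i denoting the second derivative at x_i, h_i = 2, 2, 2, and Δ_i = (y_(i+1) − y_i)/h_i = 1/2, -3/2, -1/2:
  2·σ_0 + 8·σ_1 + 2·σ_2 = 6(Δ_1 - Δ_0) = -12
  2·σ_1 + 8·σ_2 + 2·σ_3 = 6(Δ_2 - Δ_1) = 6
Natural end conditions: σ_0 = σ_3 = 0.
Forward elimination and back-substitution give σ_0 = 0, σ_1 = -9/5, σ_2 = 6/5, σ_3 = 0.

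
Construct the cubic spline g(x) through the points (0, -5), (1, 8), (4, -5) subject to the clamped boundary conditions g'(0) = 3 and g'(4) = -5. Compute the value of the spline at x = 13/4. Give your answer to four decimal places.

0.8984

With M_i denoting the second derivative at x_i, h_i = 1, 3, and Δ_i = (y_(i+1) − y_i)/h_i = 13, -13/3:
  1·M_0 + 8·M_1 + 3·M_2 = 6(Δ_1 - Δ_0) = -104
Clamped end conditions give two more equations: 2h_0·M_0 + h_0·M_1 = 6(Δ_0 - g'(0)) = 60 and h_1·M_1 + 2h_1·M_2 = 6(g'(4) - Δ_1) = -4.
Forward elimination and back-substitution give M_0 = 41, M_1 = -22, M_2 = 31/3.
On [1, 4], g(x) = 8 + 25/2·(x - 1) - 11·(x - 1)² + 97/54·(x - 1)³.
With (x - 1) = 9/4: g(13/4) = 115/128.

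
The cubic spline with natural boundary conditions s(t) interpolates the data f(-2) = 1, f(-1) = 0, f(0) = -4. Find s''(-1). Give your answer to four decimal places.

With M_i denoting the second derivative at x_i, h_i = 1, 1, and Δ_i = (y_(i+1) − y_i)/h_i = -1, -4:
  1·M_0 + 4·M_1 + 1·M_2 = 6(Δ_1 - Δ_0) = -18
Natural end conditions: M_0 = M_2 = 0.
Forward elimination and back-substitution give M_0 = 0, M_1 = -9/2, M_2 = 0.

-4.5000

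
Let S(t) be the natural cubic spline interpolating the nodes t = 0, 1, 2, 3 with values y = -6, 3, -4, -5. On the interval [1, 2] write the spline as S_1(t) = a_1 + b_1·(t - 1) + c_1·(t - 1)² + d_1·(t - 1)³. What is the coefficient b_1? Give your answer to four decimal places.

Write M_i for S''(x_i). With h_i = 1, 1, 1 and divided differences Δ_i = 9, -7, -1, the continuity of S' gives the tridiagonal system
  1·M_0 + 4·M_1 + 1·M_2 = 6(Δ_1 - Δ_0) = -96
  1·M_1 + 4·M_2 + 1·M_3 = 6(Δ_2 - Δ_1) = 36
Natural end conditions: M_0 = M_3 = 0.
Forward elimination and back-substitution give M_0 = 0, M_1 = -28, M_2 = 16, M_3 = 0.
On [1, 2], with S_1(t) = a_1 + b_1·(t - 1) + c_1·(t - 1)² + d_1·(t - 1)³: c_1 = M_1/2 = -14, d_1 = (M_2 - M_1)/(6h_1) = 22/3, b_1 = Δ_1 - h_1(2M_1 + M_2)/6 = -1/3.

-0.3333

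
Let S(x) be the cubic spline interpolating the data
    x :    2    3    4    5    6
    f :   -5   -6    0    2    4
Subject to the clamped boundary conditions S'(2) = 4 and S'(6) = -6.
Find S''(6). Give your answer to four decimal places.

-29.3929

Put σ_i = S'' at the i-th knot. Here h = (1, 1, 1, 1) and Δ = (-1, 6, 2, 2), so the interior equations h_(i-1)·σ_(i-1) + 2(h_(i-1)+h_i)·σ_i + h_i·σ_(i+1) = 6(Δ_i − Δ_(i-1)) read
  1·σ_0 + 4·σ_1 + 1·σ_2 = 6(Δ_1 - Δ_0) = 42
  1·σ_1 + 4·σ_2 + 1·σ_3 = 6(Δ_2 - Δ_1) = -24
  1·σ_2 + 4·σ_3 + 1·σ_4 = 6(Δ_3 - Δ_2) = 0
Clamped end conditions give two more equations: 2h_0·σ_0 + h_0·σ_1 = 6(Δ_0 - S'(2)) = -30 and h_3·σ_3 + 2h_3·σ_4 = 6(S'(6) - Δ_3) = -48.
Solving: σ_0 = -703/28, σ_1 = 283/14, σ_2 = -55/4, σ_3 = 151/14, σ_4 = -823/28.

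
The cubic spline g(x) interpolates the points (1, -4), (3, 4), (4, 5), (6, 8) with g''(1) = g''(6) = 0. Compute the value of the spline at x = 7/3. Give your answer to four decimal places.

2.1164

Write M_i for g''(x_i). With h_i = 2, 1, 2 and divided differences Δ_i = 4, 1, 3/2, the continuity of g' gives the tridiagonal system
  2·M_0 + 6·M_1 + 1·M_2 = 6(Δ_1 - Δ_0) = -18
  1·M_1 + 6·M_2 + 2·M_3 = 6(Δ_2 - Δ_1) = 3
Natural end conditions: M_0 = M_3 = 0.
Hence M_0 = 0, M_1 = -111/35, M_2 = 36/35, M_3 = 0.
On [1, 3], g(x) = -4 + 177/35·(x - 1) + 0·(x - 1)² - 37/140·(x - 1)³.
With (x - 1) = 4/3: g(7/3) = 400/189.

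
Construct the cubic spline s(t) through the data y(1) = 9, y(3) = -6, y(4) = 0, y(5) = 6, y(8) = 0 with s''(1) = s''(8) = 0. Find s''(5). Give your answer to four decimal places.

Put M_i = s'' at the i-th knot. Here h = (2, 1, 1, 3) and Δ = (-15/2, 6, 6, -2), so the interior equations h_(i-1)·M_(i-1) + 2(h_(i-1)+h_i)·M_i + h_i·M_(i+1) = 6(Δ_i − Δ_(i-1)) read
  2·M_0 + 6·M_1 + 1·M_2 = 6(Δ_1 - Δ_0) = 81
  1·M_1 + 4·M_2 + 1·M_3 = 6(Δ_2 - Δ_1) = 0
  1·M_2 + 8·M_3 + 3·M_4 = 6(Δ_3 - Δ_2) = -48
Natural end conditions: M_0 = M_4 = 0.
Solving: M_0 = 0, M_1 = 2463/178, M_2 = -180/89, M_3 = -1023/178, M_4 = 0.

-5.7472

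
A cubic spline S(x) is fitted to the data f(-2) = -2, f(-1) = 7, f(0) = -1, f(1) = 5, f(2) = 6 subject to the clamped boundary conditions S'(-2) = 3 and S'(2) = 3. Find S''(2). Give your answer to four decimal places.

16.5000

Let M_i = S''(x_i). Step sizes h_i = 1, 1, 1, 1; slopes of the chords Δ_i = (y_(i+1) - y_i)/h_i = 9, -8, 6, 1.
  1·M_0 + 4·M_1 + 1·M_2 = 6(Δ_1 - Δ_0) = -102
  1·M_1 + 4·M_2 + 1·M_3 = 6(Δ_2 - Δ_1) = 84
  1·M_2 + 4·M_3 + 1·M_4 = 6(Δ_3 - Δ_2) = -30
Clamped end conditions give two more equations: 2h_0·M_0 + h_0·M_1 = 6(Δ_0 - S'(-2)) = 36 and h_3·M_3 + 2h_3·M_4 = 6(S'(2) - Δ_3) = 12.
Forward elimination and back-substitution give M_0 = 81/2, M_1 = -45, M_2 = 75/2, M_3 = -21, M_4 = 33/2.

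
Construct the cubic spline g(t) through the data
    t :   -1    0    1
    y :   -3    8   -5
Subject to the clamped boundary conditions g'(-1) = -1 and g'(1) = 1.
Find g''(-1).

73

Let M_i = g''(x_i). Step sizes h_i = 1, 1; slopes of the chords Δ_i = (y_(i+1) - y_i)/h_i = 11, -13.
  1·M_0 + 4·M_1 + 1·M_2 = 6(Δ_1 - Δ_0) = -144
Clamped end conditions give two more equations: 2h_0·M_0 + h_0·M_1 = 6(Δ_0 - g'(-1)) = 72 and h_1·M_1 + 2h_1·M_2 = 6(g'(1) - Δ_1) = 84.
Solving the tridiagonal system: M_0 = 73, M_1 = -74, M_2 = 79.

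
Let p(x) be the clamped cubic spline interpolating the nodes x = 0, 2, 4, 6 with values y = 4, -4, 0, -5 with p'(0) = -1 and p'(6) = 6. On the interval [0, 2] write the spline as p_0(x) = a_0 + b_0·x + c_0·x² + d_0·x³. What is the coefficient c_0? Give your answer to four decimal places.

-4.5833

Let M_i = p''(x_i). Step sizes h_i = 2, 2, 2; slopes of the chords Δ_i = (y_(i+1) - y_i)/h_i = -4, 2, -5/2.
  2·M_0 + 8·M_1 + 2·M_2 = 6(Δ_1 - Δ_0) = 36
  2·M_1 + 8·M_2 + 2·M_3 = 6(Δ_2 - Δ_1) = -27
Clamped end conditions give two more equations: 2h_0·M_0 + h_0·M_1 = 6(Δ_0 - p'(0)) = -18 and h_2·M_2 + 2h_2·M_3 = 6(p'(6) - Δ_2) = 51.
Solving: M_0 = -55/6, M_1 = 28/3, M_2 = -61/6, M_3 = 107/6.
On [0, 2], with p_0(x) = a_0 + b_0·x + c_0·x² + d_0·x³: c_0 = M_0/2 = -55/12, d_0 = (M_1 - M_0)/(6h_0) = 37/24, b_0 = Δ_0 - h_0(2M_0 + M_1)/6 = -1.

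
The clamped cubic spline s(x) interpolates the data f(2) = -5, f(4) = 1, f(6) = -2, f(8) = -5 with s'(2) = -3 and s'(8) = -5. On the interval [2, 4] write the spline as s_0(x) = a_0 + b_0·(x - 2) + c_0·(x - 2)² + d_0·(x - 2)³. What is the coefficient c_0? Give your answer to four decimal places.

6.3667

Write σ_i for s''(x_i). With h_i = 2, 2, 2 and divided differences Δ_i = 3, -3/2, -3/2, the continuity of s' gives the tridiagonal system
  2·σ_0 + 8·σ_1 + 2·σ_2 = 6(Δ_1 - Δ_0) = -27
  2·σ_1 + 8·σ_2 + 2·σ_3 = 6(Δ_2 - Δ_1) = 0
Clamped end conditions give two more equations: 2h_0·σ_0 + h_0·σ_1 = 6(Δ_0 - s'(2)) = 36 and h_2·σ_2 + 2h_2·σ_3 = 6(s'(8) - Δ_2) = -21.
Solving the tridiagonal system: σ_0 = 191/15, σ_1 = -112/15, σ_2 = 109/30, σ_3 = -106/15.
On [2, 4], with s_0(x) = a_0 + b_0·(x - 2) + c_0·(x - 2)² + d_0·(x - 2)³: c_0 = σ_0/2 = 191/30, d_0 = (σ_1 - σ_0)/(6h_0) = -101/60, b_0 = Δ_0 - h_0(2σ_0 + σ_1)/6 = -3.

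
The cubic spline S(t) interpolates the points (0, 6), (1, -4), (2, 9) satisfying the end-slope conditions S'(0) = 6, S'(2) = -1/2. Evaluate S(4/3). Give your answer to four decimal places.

Put σ_i = S'' at the i-th knot. Here h = (1, 1) and Δ = (-10, 13), so the interior equations h_(i-1)·σ_(i-1) + 2(h_(i-1)+h_i)·σ_i + h_i·σ_(i+1) = 6(Δ_i − Δ_(i-1)) read
  1·σ_0 + 4·σ_1 + 1·σ_2 = 6(Δ_1 - Δ_0) = 138
Clamped end conditions give two more equations: 2h_0·σ_0 + h_0·σ_1 = 6(Δ_0 - S'(0)) = -96 and h_1·σ_1 + 2h_1·σ_2 = 6(S'(2) - Δ_1) = -81.
Solving: σ_0 = -343/4, σ_1 = 151/2, σ_2 = -313/4.
On [1, 2], S(t) = -4 + 7/8·(t - 1) + 151/4·(t - 1)² - 205/8·(t - 1)³.
With (t - 1) = 1/3: S(4/3) = -25/54.

-0.4630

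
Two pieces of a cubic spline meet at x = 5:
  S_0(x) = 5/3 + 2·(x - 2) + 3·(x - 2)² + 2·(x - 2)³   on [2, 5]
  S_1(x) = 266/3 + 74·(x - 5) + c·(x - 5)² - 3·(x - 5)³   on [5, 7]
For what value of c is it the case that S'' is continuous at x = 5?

S_0''(x) = 6 + 12·(x - 2), so S_0''(5) = 42. On the right, S_1''(5) = 2c, so c = 21.

21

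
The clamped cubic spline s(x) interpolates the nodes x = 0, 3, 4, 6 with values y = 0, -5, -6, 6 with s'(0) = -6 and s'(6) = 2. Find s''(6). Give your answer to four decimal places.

With m_i denoting the second derivative at x_i, h_i = 3, 1, 2, and Δ_i = (y_(i+1) − y_i)/h_i = -5/3, -1, 6:
  3·m_0 + 8·m_1 + 1·m_2 = 6(Δ_1 - Δ_0) = 4
  1·m_1 + 6·m_2 + 2·m_3 = 6(Δ_2 - Δ_1) = 42
Clamped end conditions give two more equations: 2h_0·m_0 + h_0·m_1 = 6(Δ_0 - s'(0)) = 26 and h_2·m_2 + 2h_2·m_3 = 6(s'(6) - Δ_2) = -24.
Forward elimination and back-substitution give m_0 = 124/21, m_1 = -22/7, m_2 = 80/7, m_3 = -82/7.

-11.7143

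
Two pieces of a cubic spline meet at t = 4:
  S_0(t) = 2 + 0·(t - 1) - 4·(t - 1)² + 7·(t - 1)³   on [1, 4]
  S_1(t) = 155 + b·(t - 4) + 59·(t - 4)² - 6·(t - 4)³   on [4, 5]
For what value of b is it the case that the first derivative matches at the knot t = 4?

S_0'(t) = 0 - 8·(t - 1) + 21·(t - 1)², so S_0'(4) = 165. On the right, S_1'(4) = b, so b = 165.

165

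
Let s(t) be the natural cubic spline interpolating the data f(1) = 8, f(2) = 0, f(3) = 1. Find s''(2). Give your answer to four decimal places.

13.5000

Let σ_i = s''(x_i). Step sizes h_i = 1, 1; slopes of the chords Δ_i = (y_(i+1) - y_i)/h_i = -8, 1.
  1·σ_0 + 4·σ_1 + 1·σ_2 = 6(Δ_1 - Δ_0) = 54
Natural end conditions: σ_0 = σ_2 = 0.
Solving the tridiagonal system: σ_0 = 0, σ_1 = 27/2, σ_2 = 0.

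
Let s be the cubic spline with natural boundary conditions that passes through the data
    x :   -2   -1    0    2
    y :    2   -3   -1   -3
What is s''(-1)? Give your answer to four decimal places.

11.7391

Write M_i for s''(x_i). With h_i = 1, 1, 2 and divided differences Δ_i = -5, 2, -1, the continuity of s' gives the tridiagonal system
  1·M_0 + 4·M_1 + 1·M_2 = 6(Δ_1 - Δ_0) = 42
  1·M_1 + 6·M_2 + 2·M_3 = 6(Δ_2 - Δ_1) = -18
Natural end conditions: M_0 = M_3 = 0.
Hence M_0 = 0, M_1 = 270/23, M_2 = -114/23, M_3 = 0.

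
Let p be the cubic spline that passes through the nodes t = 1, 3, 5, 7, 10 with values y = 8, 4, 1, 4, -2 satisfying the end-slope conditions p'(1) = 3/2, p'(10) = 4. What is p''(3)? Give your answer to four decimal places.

Let M_i = p''(x_i). Step sizes h_i = 2, 2, 2, 3; slopes of the chords Δ_i = (y_(i+1) - y_i)/h_i = -2, -3/2, 3/2, -2.
  2·M_0 + 8·M_1 + 2·M_2 = 6(Δ_1 - Δ_0) = 3
  2·M_1 + 8·M_2 + 2·M_3 = 6(Δ_2 - Δ_1) = 18
  2·M_2 + 10·M_3 + 3·M_4 = 6(Δ_3 - Δ_2) = -21
Clamped end conditions give two more equations: 2h_0·M_0 + h_0·M_1 = 6(Δ_0 - p'(1)) = -21 and h_3·M_3 + 2h_3·M_4 = 6(p'(10) - Δ_3) = 36.
Solving the tridiagonal system: M_0 = -1583/276, M_1 = 67/69, M_2 = 925/276, M_3 = -371/69, M_4 = 1199/138.

0.9710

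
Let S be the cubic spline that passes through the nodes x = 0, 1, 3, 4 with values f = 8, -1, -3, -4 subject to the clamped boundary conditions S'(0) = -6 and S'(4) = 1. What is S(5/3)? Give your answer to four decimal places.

-3.6222

With M_i denoting the second derivative at x_i, h_i = 1, 2, 1, and Δ_i = (y_(i+1) − y_i)/h_i = -9, -1, -1:
  1·M_0 + 6·M_1 + 2·M_2 = 6(Δ_1 - Δ_0) = 48
  2·M_1 + 6·M_2 + 1·M_3 = 6(Δ_2 - Δ_1) = 0
Clamped end conditions give two more equations: 2h_0·M_0 + h_0·M_1 = 6(Δ_0 - S'(0)) = -18 and h_2·M_2 + 2h_2·M_3 = 6(S'(4) - Δ_2) = 12.
Forward elimination and back-substitution give M_0 = -76/5, M_1 = 62/5, M_2 = -28/5, M_3 = 44/5.
On [1, 3], S(x) = -1 - 37/5·(x - 1) + 31/5·(x - 1)² - 3/2·(x - 1)³.
With (x - 1) = 2/3: S(5/3) = -163/45.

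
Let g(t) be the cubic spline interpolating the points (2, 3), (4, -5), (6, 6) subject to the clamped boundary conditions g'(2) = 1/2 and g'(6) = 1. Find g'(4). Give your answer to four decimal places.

0.7500

Write M_i for g''(x_i). With h_i = 2, 2 and divided differences Δ_i = -4, 11/2, the continuity of g' gives the tridiagonal system
  2·M_0 + 8·M_1 + 2·M_2 = 6(Δ_1 - Δ_0) = 57
Clamped end conditions give two more equations: 2h_0·M_0 + h_0·M_1 = 6(Δ_0 - g'(2)) = -27 and h_1·M_1 + 2h_1·M_2 = 6(g'(6) - Δ_1) = -27.
Forward elimination and back-substitution give M_0 = -55/4, M_1 = 14, M_2 = -55/4.
On [4, 6], g'(t) = b_1 + 2c_1·(t - 4) + 3d_1·(t - 4)² with b_1 = Δ_1 - h_1(2M_1 + M_2)/6 = 3/4, c_1 = M_1/2 = 7, d_1 = (M_2 - M_1)/(6h_1) = -37/16. So g'(4) = 3/4.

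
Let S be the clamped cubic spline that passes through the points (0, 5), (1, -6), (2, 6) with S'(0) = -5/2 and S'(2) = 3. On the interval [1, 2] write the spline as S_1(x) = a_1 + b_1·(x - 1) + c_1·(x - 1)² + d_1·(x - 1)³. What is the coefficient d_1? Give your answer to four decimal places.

Write σ_i for S''(x_i). With h_i = 1, 1 and divided differences Δ_i = -11, 12, the continuity of S' gives the tridiagonal system
  1·σ_0 + 4·σ_1 + 1·σ_2 = 6(Δ_1 - Δ_0) = 138
Clamped end conditions give two more equations: 2h_0·σ_0 + h_0·σ_1 = 6(Δ_0 - S'(0)) = -51 and h_1·σ_1 + 2h_1·σ_2 = 6(S'(2) - Δ_1) = -54.
Forward elimination and back-substitution give σ_0 = -229/4, σ_1 = 127/2, σ_2 = -235/4.
On [1, 2], with S_1(x) = a_1 + b_1·(x - 1) + c_1·(x - 1)² + d_1·(x - 1)³: c_1 = σ_1/2 = 127/4, d_1 = (σ_2 - σ_1)/(6h_1) = -163/8, b_1 = Δ_1 - h_1(2σ_1 + σ_2)/6 = 5/8.

-20.3750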